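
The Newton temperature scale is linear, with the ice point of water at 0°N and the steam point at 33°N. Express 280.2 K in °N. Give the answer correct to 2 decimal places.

2.33°N

First in Celsius: 280.2 - 273.15 = 7.0500°C.
Linearly onto the Newton scale: 0 + (7.0500 / 100) × (33 - 0) = 2.33°N.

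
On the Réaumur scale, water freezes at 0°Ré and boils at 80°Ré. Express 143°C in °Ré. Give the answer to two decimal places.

114.40°Ré

Linearly onto the Réaumur scale: 0 + (143.0000 / 100) × (80 - 0) = 114.40°Ré.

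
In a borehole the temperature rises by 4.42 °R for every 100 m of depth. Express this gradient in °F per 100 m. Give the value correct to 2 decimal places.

4.42 °F/100 m

Since only a temperature interval is involved, the additive offset between the scales drops out.
A change of 1°R is a change of 1°F, so 4.42 × 1 = 4.42.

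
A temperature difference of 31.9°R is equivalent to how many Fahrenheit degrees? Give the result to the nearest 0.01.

31.90°F

Rankine and Fahrenheit degrees are the same size, so the interval is unchanged: 31.90.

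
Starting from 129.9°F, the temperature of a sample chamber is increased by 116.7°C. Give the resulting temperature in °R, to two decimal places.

799.63°R

Initial temperature in Celsius: (129.9 - 32) × 5/9 = 54.3889°C.
Final Celsius temperature: 54.3889 + 116.7000 = 171.0889°C.
In Rankine: 171.0889 × 1.8 + 491.67 = 799.63°R.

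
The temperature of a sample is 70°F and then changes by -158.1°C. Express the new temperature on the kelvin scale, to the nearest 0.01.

Initial temperature in Celsius: (70 - 32) × 5/9 = 21.1111°C.
Final Celsius temperature: 21.1111 - 158.1000 = -136.9889°C.
In kelvin: -136.9889 + 273.15 = 136.16 K.

136.16 K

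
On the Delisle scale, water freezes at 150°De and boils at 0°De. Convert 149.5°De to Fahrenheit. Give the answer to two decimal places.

Linear interpolation between the fixed points: C = (149.5 - 150) × 100 / (0 - 150) = 0.3333°C.
Then 0.3333 × 1.8 + 32 = 32.60°F.

32.60°F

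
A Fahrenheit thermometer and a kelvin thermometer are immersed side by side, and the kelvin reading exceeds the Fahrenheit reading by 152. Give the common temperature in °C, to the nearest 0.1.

111.4°C

Let x be the Fahrenheit reading; then the kelvin reading is 5/9·x + 255.372.
(5/9·x + 255.372) - x = 152  ⇒  (-4/9)·x = -103.372  ⇒  x = 232.5875°F.
In Celsius: (232.5875 - 32) × 5/9 = 111.4°C.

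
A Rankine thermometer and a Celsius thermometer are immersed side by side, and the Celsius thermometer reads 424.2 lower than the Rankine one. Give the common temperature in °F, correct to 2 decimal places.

-119.81°F

Let x be the Rankine reading; then the Celsius reading is 5/9·x - 273.15.
(5/9·x - 273.15) - x = -424.2  ⇒  (-4/9)·x = -151.05  ⇒  x = 339.8625°R.
In Celsius: (339.8625 - 491.67) × 5/9 = -84.3375°C.
In Fahrenheit: -84.3375 × 1.8 + 32 = -119.81°F.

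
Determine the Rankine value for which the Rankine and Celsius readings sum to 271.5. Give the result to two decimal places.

Let R be the Rankine reading. The Celsius reading is C = 5/9·R - 273.15.
Require R + C = 271.5: (14/9)·R - 273.15 = 271.5.
R = (271.5 + 273.15) / (14/9) = 350.13.

350.13°R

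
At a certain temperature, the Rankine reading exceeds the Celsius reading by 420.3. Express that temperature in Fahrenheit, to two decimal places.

-128.58°F

Let x be the Celsius reading; then the Rankine reading is 1.8·x + 491.67.
(1.8·x + 491.67) - x = 420.3  ⇒  (0.8)·x = -71.37  ⇒  x = -89.2125°C.
In Fahrenheit: -89.2125 × 1.8 + 32 = -128.58°F.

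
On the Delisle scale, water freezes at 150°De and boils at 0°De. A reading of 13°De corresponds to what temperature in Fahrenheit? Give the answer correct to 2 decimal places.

196.40°F

Linear interpolation between the fixed points: C = (13 - 150) × 100 / (0 - 150) = 91.3333°C.
Then 91.3333 × 1.8 + 32 = 196.40°F.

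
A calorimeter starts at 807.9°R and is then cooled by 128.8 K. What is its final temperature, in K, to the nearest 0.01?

Initial temperature in Celsius: (807.9 - 491.67) × 5/9 = 175.6833°C.
The 128.8 K change is an interval; Kelvin and Celsius degrees are the same size, so ΔC = -128.8°C.
Final Celsius temperature: 175.6833 - 128.8000 = 46.8833°C.
In kelvin: 46.8833 + 273.15 = 320.03 K.

320.03 K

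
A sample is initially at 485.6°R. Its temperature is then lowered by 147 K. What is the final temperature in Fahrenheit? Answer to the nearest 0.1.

Initial temperature in Celsius: (485.6 - 491.67) × 5/9 = -3.3722°C.
The 147 K change is an interval; Kelvin and Celsius degrees are the same size, so ΔC = -147°C.
Final Celsius temperature: -3.3722 - 147.0000 = -150.3722°C.
In Fahrenheit: -150.3722 × 1.8 + 32 = -238.7°F.

-238.7°F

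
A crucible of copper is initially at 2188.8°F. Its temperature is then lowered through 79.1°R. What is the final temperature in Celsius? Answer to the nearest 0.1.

1154.3°C

Initial temperature in Celsius: (2188.8 - 32) × 5/9 = 1198.2222°C.
The 79.1°R change is an interval, so only the factor 5/9 applies: -79.1 × 5/9 = -43.9444°C.
Final Celsius temperature: 1198.2222 - 43.9444 = 1154.2778°C.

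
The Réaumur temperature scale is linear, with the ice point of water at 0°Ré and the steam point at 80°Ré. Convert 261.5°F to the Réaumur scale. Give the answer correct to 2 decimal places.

102.00°Ré

First in Celsius: (261.5 - 32) × 5/9 = 127.5000°C.
Linearly onto the Réaumur scale: 0 + (127.5000 / 100) × (80 - 0) = 102.00°Ré.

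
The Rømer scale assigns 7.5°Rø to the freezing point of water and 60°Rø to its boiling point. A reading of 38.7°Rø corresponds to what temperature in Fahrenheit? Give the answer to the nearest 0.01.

Linear interpolation between the fixed points: C = (38.7 - 7.5) × 100 / (60 - 7.5) = 59.4286°C.
Then 59.4286 × 1.8 + 32 = 138.97°F.

138.97°F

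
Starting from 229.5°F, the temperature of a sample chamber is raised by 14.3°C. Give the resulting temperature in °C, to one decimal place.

124.0°C

Initial temperature in Celsius: (229.5 - 32) × 5/9 = 109.7222°C.
Final Celsius temperature: 109.7222 + 14.3000 = 124.0222°C.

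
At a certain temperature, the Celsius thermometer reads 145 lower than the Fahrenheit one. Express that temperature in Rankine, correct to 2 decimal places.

Let x be the Fahrenheit reading; then the Celsius reading is 5/9·x - 17.7778.
(5/9·x - 17.7778) - x = -145  ⇒  (-4/9)·x = -127.222  ⇒  x = 286.2500°F.
In Celsius: (286.25 - 32) × 5/9 = 141.2500°C.
In Rankine: 141.2500 × 1.8 + 491.67 = 745.92°R.

745.92°R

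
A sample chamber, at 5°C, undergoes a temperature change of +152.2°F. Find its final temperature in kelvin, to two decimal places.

362.71 K

The 152.2°F change is an interval, so only the factor 5/9 applies: +152.2 × 5/9 = +84.5556°C.
Final Celsius temperature: 5.0000 + 84.5556 = 89.5556°C.
In kelvin: 89.5556 + 273.15 = 362.71 K.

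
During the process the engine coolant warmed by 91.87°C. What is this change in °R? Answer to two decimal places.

165.37°R

For a temperature interval the offset drops out; only the factor 1.8 applies.
91.87 × 1.8 = 165.37.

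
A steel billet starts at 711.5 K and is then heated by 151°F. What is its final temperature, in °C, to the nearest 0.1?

Initial temperature in Celsius: 711.5 - 273.15 = 438.3500°C.
The 151°F change is an interval, so only the factor 5/9 applies: +151 × 5/9 = +83.8889°C.
Final Celsius temperature: 438.3500 + 83.8889 = 522.2389°C.

522.2°C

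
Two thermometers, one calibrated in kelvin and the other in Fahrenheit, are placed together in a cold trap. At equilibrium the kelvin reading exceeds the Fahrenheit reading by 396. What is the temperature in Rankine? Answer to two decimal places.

143.26°R

Let x be the kelvin reading; then the Fahrenheit reading is 1.8·x - 459.67.
(1.8·x - 459.67) - x = -396  ⇒  (0.8)·x = 63.67  ⇒  x = 79.5875 K.
In Celsius: 79.5875 - 273.15 = -193.5625°C.
In Rankine: -193.5625 × 1.8 + 491.67 = 143.26°R.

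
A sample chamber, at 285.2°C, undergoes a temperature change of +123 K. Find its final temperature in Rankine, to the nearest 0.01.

The 123 K change is an interval; Kelvin and Celsius degrees are the same size, so ΔC = +123°C.
Final Celsius temperature: 285.2000 + 123.0000 = 408.2000°C.
In Rankine: 408.2000 × 1.8 + 491.67 = 1226.43°R.

1226.43°R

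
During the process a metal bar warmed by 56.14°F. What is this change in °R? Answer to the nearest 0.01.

Fahrenheit and Rankine degrees are the same size, so the interval is unchanged: 56.14.

56.14°R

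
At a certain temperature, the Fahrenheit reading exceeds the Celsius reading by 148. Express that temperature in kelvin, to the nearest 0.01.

418.15 K

Let x be the Celsius reading; then the Fahrenheit reading is 1.8·x + 32.
(1.8·x + 32) - x = 148  ⇒  (0.8)·x = 116  ⇒  x = 145.0000°C.
In kelvin: 145.0000 + 273.15 = 418.15 K.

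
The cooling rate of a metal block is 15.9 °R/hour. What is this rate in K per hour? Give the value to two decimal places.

8.83 K/hour

The quantity depends on a temperature interval, so only the ratio of degree sizes applies; the offset between the scales is irrelevant.
A change of 1°R is a change of 5/9 K, so 15.9 × 5/9 = 8.83.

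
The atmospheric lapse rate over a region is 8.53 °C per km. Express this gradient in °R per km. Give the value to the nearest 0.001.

The quantity depends on a temperature interval, so only the ratio of degree sizes applies; the offset between the scales is irrelevant.
A change of 1°C is a change of 1.8°R, so 8.53 × 1.8 = 15.354.

15.354 °R/km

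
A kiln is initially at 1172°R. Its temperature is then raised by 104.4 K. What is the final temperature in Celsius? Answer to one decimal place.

482.4°C

Initial temperature in Celsius: (1172 - 491.67) × 5/9 = 377.9611°C.
The 104.4 K change is an interval; Kelvin and Celsius degrees are the same size, so ΔC = +104.4°C.
Final Celsius temperature: 377.9611 + 104.4000 = 482.3611°C.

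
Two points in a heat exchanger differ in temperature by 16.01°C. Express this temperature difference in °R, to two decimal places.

28.82°R

An interval of 1°C corresponds to 1.8°R.
16.01 × 1.8 = 28.82.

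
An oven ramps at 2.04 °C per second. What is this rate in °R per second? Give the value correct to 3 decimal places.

3.672 °R/second

Since only a temperature interval is involved, the additive offset between the scales drops out.
A change of 1°C is a change of 1.8°R, so 2.04 × 1.8 = 3.672.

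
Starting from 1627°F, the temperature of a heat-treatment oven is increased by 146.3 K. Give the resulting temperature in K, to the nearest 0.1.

1305.6 K

Initial temperature in Celsius: (1627 - 32) × 5/9 = 886.1111°C.
The 146.3 K change is an interval; Kelvin and Celsius degrees are the same size, so ΔC = +146.3°C.
Final Celsius temperature: 886.1111 + 146.3000 = 1032.4111°C.
In kelvin: 1032.4111 + 273.15 = 1305.6 K.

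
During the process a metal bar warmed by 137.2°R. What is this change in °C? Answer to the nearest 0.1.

Only the scale ratio 5/9 matters for a change in temperature.
137.2 × 5/9 = 76.2.

76.2°C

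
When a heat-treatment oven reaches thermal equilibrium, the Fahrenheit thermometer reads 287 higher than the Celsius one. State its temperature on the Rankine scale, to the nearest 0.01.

Let x be the Celsius reading; then the Fahrenheit reading is 1.8·x + 32.
(1.8·x + 32) - x = 287  ⇒  (0.8)·x = 255  ⇒  x = 318.7500°C.
In Rankine: 318.7500 × 1.8 + 491.67 = 1065.42°R.

1065.42°R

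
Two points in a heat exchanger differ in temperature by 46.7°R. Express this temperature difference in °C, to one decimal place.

25.9°C

For a temperature interval the offset drops out; only the factor 5/9 applies.
46.7 × 5/9 = 25.9.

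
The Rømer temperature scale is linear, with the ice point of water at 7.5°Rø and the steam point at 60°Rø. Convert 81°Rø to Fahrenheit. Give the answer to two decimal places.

Linear interpolation between the fixed points: C = (81 - 7.5) × 100 / (60 - 7.5) = 140.0000°C.
Then 140.0000 × 1.8 + 32 = 284.00°F.

284.00°F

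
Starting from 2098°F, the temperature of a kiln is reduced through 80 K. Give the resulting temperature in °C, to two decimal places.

Initial temperature in Celsius: (2098 - 32) × 5/9 = 1147.7778°C.
The 80 K change is an interval; Kelvin and Celsius degrees are the same size, so ΔC = -80°C.
Final Celsius temperature: 1147.7778 - 80.0000 = 1067.7778°C.

1067.78°C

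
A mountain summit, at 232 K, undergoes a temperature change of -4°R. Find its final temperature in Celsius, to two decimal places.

Initial temperature in Celsius: 232 - 273.15 = -41.1500°C.
The 4°R change is an interval, so only the factor 5/9 applies: -4 × 5/9 = -2.2222°C.
Final Celsius temperature: -41.1500 - 2.2222 = -43.3722°C.

-43.37°C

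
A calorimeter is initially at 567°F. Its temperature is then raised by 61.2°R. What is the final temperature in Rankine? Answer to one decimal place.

Initial temperature in Celsius: (567 - 32) × 5/9 = 297.2222°C.
The 61.2°R change is an interval, so only the factor 5/9 applies: +61.2 × 5/9 = +34.0000°C.
Final Celsius temperature: 297.2222 + 34.0000 = 331.2222°C.
In Rankine: 331.2222 × 1.8 + 491.67 = 1087.9°R.

1087.9°R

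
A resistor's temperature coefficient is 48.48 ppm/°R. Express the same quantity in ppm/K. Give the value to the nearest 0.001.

87.264 ppm/K

The quantity depends on a temperature interval, so only the ratio of degree sizes applies; the offset between the scales is irrelevant.
A change of 1 K is a change of 1.8°R, so per K the value is 48.48 × 1.8 = 87.264.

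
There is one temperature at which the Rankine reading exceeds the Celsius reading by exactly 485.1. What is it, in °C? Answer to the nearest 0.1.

Let C be the Celsius reading. The Rankine reading is R = 1.8·C + 491.67.
Require R - C = 485.1: (0.8)·C + 491.67 = 485.1.
C = (485.1 - 491.67) / (0.8) = -8.2.

-8.2°C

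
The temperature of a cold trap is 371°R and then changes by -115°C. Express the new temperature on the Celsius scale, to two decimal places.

Initial temperature in Celsius: (371 - 491.67) × 5/9 = -67.0389°C.
Final Celsius temperature: -67.0389 - 115.0000 = -182.0389°C.

-182.04°C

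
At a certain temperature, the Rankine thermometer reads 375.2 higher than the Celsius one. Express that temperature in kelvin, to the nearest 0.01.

127.56 K

Let x be the Celsius reading; then the Rankine reading is 1.8·x + 491.67.
(1.8·x + 491.67) - x = 375.2  ⇒  (0.8)·x = -116.47  ⇒  x = -145.5875°C.
In kelvin: -145.5875 + 273.15 = 127.56 K.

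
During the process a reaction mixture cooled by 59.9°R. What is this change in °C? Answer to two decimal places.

An interval of 1°R corresponds to 5/9°C.
59.9 × 5/9 = 33.28.

33.28°C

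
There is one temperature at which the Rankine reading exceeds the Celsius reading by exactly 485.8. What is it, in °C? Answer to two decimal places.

Let C be the Celsius reading. The Rankine reading is R = 1.8·C + 491.67.
Require R - C = 485.8: (0.8)·C + 491.67 = 485.8.
C = (485.8 - 491.67) / (0.8) = -7.34.

-7.34°C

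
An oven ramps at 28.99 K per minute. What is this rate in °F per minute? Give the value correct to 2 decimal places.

52.18 °F/minute

Since only a temperature interval is involved, the additive offset between the scales drops out.
A change of 1 K is a change of 1.8°F, so 28.99 × 1.8 = 52.18.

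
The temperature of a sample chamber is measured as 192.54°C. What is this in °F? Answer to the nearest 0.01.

378.57°F

In Fahrenheit: 192.5400 × 1.8 + 32 = 378.57°F.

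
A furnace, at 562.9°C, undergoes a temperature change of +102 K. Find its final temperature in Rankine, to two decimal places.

1688.49°R

The 102 K change is an interval; Kelvin and Celsius degrees are the same size, so ΔC = +102°C.
Final Celsius temperature: 562.9000 + 102.0000 = 664.9000°C.
In Rankine: 664.9000 × 1.8 + 491.67 = 1688.49°R.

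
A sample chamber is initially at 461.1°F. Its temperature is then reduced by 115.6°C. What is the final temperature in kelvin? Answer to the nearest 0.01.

395.94 K

Initial temperature in Celsius: (461.1 - 32) × 5/9 = 238.3889°C.
Final Celsius temperature: 238.3889 - 115.6000 = 122.7889°C.
In kelvin: 122.7889 + 273.15 = 395.94 K.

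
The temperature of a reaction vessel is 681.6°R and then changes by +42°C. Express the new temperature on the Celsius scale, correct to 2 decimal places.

Initial temperature in Celsius: (681.6 - 491.67) × 5/9 = 105.5167°C.
Final Celsius temperature: 105.5167 + 42.0000 = 147.5167°C.

147.52°C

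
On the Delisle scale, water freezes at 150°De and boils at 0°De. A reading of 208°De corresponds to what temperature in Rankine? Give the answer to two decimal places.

Linear interpolation between the fixed points: C = (208 - 150) × 100 / (0 - 150) = -38.6667°C.
Then -38.6667 × 1.8 + 491.67 = 422.07°R.

422.07°R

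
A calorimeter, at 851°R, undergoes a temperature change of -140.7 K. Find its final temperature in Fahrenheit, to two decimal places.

Initial temperature in Celsius: (851 - 491.67) × 5/9 = 199.6278°C.
The 140.7 K change is an interval; Kelvin and Celsius degrees are the same size, so ΔC = -140.7°C.
Final Celsius temperature: 199.6278 - 140.7000 = 58.9278°C.
In Fahrenheit: 58.9278 × 1.8 + 32 = 138.07°F.

138.07°F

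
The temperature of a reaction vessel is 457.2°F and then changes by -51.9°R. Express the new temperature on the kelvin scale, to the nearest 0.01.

480.54 K

Initial temperature in Celsius: (457.2 - 32) × 5/9 = 236.2222°C.
The 51.9°R change is an interval, so only the factor 5/9 applies: -51.9 × 5/9 = -28.8333°C.
Final Celsius temperature: 236.2222 - 28.8333 = 207.3889°C.
In kelvin: 207.3889 + 273.15 = 480.54 K.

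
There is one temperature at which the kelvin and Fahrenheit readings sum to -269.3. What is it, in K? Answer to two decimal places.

Let K be the kelvin reading. The Fahrenheit reading is F = 1.8·K - 459.67.
Require K + F = -269.3: (2.8)·K - 459.67 = -269.3.
K = (-269.3 + 459.67) / (2.8) = 67.99.

67.99 K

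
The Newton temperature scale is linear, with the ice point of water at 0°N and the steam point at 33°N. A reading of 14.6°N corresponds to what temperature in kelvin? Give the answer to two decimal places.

317.39 K

Linear interpolation between the fixed points: C = (14.6 - 0) × 100 / (33 - 0) = 44.2424°C.
Then 44.2424 + 273.15 = 317.39 K.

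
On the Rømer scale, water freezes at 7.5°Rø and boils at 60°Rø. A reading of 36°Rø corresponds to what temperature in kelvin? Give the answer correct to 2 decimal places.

327.44 K

Linear interpolation between the fixed points: C = (36 - 7.5) × 100 / (60 - 7.5) = 54.2857°C.
Then 54.2857 + 273.15 = 327.44 K.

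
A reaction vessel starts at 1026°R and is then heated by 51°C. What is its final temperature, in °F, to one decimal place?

Initial temperature in Celsius: (1026 - 491.67) × 5/9 = 296.8500°C.
Final Celsius temperature: 296.8500 + 51.0000 = 347.8500°C.
In Fahrenheit: 347.8500 × 1.8 + 32 = 658.1°F.

658.1°F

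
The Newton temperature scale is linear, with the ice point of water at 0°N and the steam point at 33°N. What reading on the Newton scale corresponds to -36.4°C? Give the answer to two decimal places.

Linearly onto the Newton scale: 0 + (-36.4000 / 100) × (33 - 0) = -12.01°N.

-12.01°N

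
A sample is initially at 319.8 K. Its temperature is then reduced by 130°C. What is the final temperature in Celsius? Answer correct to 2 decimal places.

-83.35°C

Initial temperature in Celsius: 319.8 - 273.15 = 46.6500°C.
Final Celsius temperature: 46.6500 - 130.0000 = -83.3500°C.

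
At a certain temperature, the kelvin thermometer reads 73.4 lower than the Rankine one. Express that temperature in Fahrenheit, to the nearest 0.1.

Let x be the Rankine reading; then the kelvin reading is 5/9·x.
(5/9·x) - x = -73.4  ⇒  (-4/9)·x = -73.4  ⇒  x = 165.1500°R.
In Celsius: (165.15 - 491.67) × 5/9 = -181.4000°C.
In Fahrenheit: -181.4000 × 1.8 + 32 = -294.5°F.

-294.5°F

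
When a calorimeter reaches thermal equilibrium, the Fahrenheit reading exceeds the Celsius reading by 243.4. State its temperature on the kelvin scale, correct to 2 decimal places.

Let x be the Celsius reading; then the Fahrenheit reading is 1.8·x + 32.
(1.8·x + 32) - x = 243.4  ⇒  (0.8)·x = 211.4  ⇒  x = 264.2500°C.
In kelvin: 264.2500 + 273.15 = 537.40 K.

537.40 K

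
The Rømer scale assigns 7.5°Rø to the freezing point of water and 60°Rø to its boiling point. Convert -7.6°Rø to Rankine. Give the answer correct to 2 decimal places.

Linear interpolation between the fixed points: C = (-7.6 - 7.5) × 100 / (60 - 7.5) = -28.7619°C.
Then -28.7619 × 1.8 + 491.67 = 439.90°R.

439.90°R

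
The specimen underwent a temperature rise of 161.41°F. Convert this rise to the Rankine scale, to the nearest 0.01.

161.41°R

Fahrenheit and Rankine degrees are the same size, so the interval is unchanged: 161.41.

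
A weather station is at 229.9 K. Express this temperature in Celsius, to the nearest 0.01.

In Celsius: 229.9 - 273.15 = -43.2500°C.

-43.25°C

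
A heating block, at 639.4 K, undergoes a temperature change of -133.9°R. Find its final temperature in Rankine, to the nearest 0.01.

Initial temperature in Celsius: 639.4 - 273.15 = 366.2500°C.
The 133.9°R change is an interval, so only the factor 5/9 applies: -133.9 × 5/9 = -74.3889°C.
Final Celsius temperature: 366.2500 - 74.3889 = 291.8611°C.
In Rankine: 291.8611 × 1.8 + 491.67 = 1017.02°R.

1017.02°R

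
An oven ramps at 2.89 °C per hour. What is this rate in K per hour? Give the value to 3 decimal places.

2.890 K/hour

The quantity depends on a temperature interval, so only the ratio of degree sizes applies; the offset between the scales is irrelevant.
A change of 1°C is a change of 1 K, so 2.89 × 1 = 2.890.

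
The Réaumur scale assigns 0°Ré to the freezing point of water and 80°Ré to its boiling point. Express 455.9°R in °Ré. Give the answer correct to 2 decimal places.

First in Celsius: (455.9 - 491.67) × 5/9 = -19.8722°C.
Linearly onto the Réaumur scale: 0 + (-19.8722 / 100) × (80 - 0) = -15.90°Ré.

-15.90°Ré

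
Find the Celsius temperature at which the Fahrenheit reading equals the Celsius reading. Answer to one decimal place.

-40.0°C

Let C be the Celsius reading. The Fahrenheit reading is F = 1.8·C + 32.
Set F = C: 1.8·C + 32 = C.
(0.8)·C = -32  ⇒  C = -40.0.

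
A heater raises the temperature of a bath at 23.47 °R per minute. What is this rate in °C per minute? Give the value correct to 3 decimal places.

13.039 °C/minute

Since only a temperature interval is involved, the additive offset between the scales drops out.
A change of 1°R is a change of 5/9°C, so 23.47 × 5/9 = 13.039.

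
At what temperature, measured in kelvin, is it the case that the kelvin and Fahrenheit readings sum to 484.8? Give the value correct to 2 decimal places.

Let K be the kelvin reading. The Fahrenheit reading is F = 1.8·K - 459.67.
Require K + F = 484.8: (2.8)·K - 459.67 = 484.8.
K = (484.8 + 459.67) / (2.8) = 337.31.

337.31 K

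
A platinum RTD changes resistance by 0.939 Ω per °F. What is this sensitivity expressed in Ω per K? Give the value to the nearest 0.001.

Since only a temperature interval is involved, the additive offset between the scales drops out.
A change of 1 K is a change of 1.8°F, so per K the value is 0.939 × 1.8 = 1.690.

1.690 Ω per K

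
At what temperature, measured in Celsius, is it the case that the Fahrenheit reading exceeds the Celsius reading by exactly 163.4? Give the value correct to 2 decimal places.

164.25°C

Let C be the Celsius reading. The Fahrenheit reading is F = 1.8·C + 32.
Require F - C = 163.4: (0.8)·C + 32 = 163.4.
C = (163.4 - 32) / (0.8) = 164.25.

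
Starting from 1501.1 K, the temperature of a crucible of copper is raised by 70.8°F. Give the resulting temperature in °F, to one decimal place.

2313.1°F

Initial temperature in Celsius: 1501.1 - 273.15 = 1227.9500°C.
The 70.8°F change is an interval, so only the factor 5/9 applies: +70.8 × 5/9 = +39.3333°C.
Final Celsius temperature: 1227.9500 + 39.3333 = 1267.2833°C.
In Fahrenheit: 1267.2833 × 1.8 + 32 = 2313.1°F.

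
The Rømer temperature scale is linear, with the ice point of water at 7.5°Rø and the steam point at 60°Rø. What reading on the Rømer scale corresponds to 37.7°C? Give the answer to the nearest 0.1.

Linearly onto the Rømer scale: 7.5 + (37.7000 / 100) × (60 - 7.5) = 27.3°Rø.

27.3°Rø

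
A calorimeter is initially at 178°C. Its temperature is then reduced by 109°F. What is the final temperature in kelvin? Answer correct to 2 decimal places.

390.59 K

The 109°F change is an interval, so only the factor 5/9 applies: -109 × 5/9 = -60.5556°C.
Final Celsius temperature: 178.0000 - 60.5556 = 117.4444°C.
In kelvin: 117.4444 + 273.15 = 390.59 K.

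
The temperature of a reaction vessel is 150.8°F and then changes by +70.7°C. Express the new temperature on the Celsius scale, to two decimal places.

136.70°C

Initial temperature in Celsius: (150.8 - 32) × 5/9 = 66.0000°C.
Final Celsius temperature: 66.0000 + 70.7000 = 136.7000°C.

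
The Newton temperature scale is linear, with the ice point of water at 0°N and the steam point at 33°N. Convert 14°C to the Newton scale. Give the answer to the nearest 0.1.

Linearly onto the Newton scale: 0 + (14.0000 / 100) × (33 - 0) = 4.6°N.

4.6°N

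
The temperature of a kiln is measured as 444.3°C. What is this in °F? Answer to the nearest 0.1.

831.7°F

In Fahrenheit: 444.3000 × 1.8 + 32 = 831.7°F.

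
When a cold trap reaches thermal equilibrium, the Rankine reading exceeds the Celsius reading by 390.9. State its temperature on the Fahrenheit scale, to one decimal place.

Let x be the Rankine reading; then the Celsius reading is 5/9·x - 273.15.
(5/9·x - 273.15) - x = -390.9  ⇒  (-4/9)·x = -117.75  ⇒  x = 264.9375°R.
In Celsius: (264.9375 - 491.67) × 5/9 = -125.9625°C.
In Fahrenheit: -125.9625 × 1.8 + 32 = -194.7°F.

-194.7°F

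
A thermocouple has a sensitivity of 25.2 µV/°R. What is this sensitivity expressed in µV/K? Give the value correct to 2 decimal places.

45.36 µV/K

The quantity depends on a temperature interval, so only the ratio of degree sizes applies; the offset between the scales is irrelevant.
A change of 1 K is a change of 1.8°R, so per K the value is 25.2 × 1.8 = 45.36.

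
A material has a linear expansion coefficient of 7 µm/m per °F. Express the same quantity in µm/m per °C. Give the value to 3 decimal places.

Since only a temperature interval is involved, the additive offset between the scales drops out.
A change of 1°C is a change of 1.8°F, so per °C the value is 7 × 1.8 = 12.600.

12.600 µm/m per °C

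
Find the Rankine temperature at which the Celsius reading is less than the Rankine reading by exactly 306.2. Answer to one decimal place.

74.4°R

Let R be the Rankine reading. The Celsius reading is C = 5/9·R - 273.15.
Require C - R = -306.2: (-4/9)·R - 273.15 = -306.2.
R = (-306.2 + 273.15) / (-4/9) = 74.4.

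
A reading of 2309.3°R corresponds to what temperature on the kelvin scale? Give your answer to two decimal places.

1282.94 K

In Celsius: (2309.3 - 491.67) × 5/9 = 1009.7944°C.
In kelvin: 1009.7944 + 273.15 = 1282.94 K.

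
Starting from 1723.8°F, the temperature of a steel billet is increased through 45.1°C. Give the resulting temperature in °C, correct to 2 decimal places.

Initial temperature in Celsius: (1723.8 - 32) × 5/9 = 939.8889°C.
Final Celsius temperature: 939.8889 + 45.1000 = 984.9889°C.

984.99°C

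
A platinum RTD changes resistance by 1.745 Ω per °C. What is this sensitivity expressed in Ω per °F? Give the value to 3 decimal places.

0.969 Ω per °F

The quantity depends on a temperature interval, so only the ratio of degree sizes applies; the offset between the scales is irrelevant.
A change of 1°F is a change of 5/9°C, so per °F the value is 1.745 × 5/9 = 0.969.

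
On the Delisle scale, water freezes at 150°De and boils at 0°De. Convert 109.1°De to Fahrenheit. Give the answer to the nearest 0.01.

Linear interpolation between the fixed points: C = (109.1 - 150) × 100 / (0 - 150) = 27.2667°C.
Then 27.2667 × 1.8 + 32 = 81.08°F.

81.08°F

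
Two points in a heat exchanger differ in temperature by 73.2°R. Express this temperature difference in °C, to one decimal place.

40.7°C

An interval of 1°R corresponds to 5/9°C.
73.2 × 5/9 = 40.7.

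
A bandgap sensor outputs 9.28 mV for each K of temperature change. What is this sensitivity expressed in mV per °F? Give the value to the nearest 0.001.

The quantity depends on a temperature interval, so only the ratio of degree sizes applies; the offset between the scales is irrelevant.
A change of 1°F is a change of 5/9 K, so per °F the value is 9.28 × 5/9 = 5.156.

5.156 mV per °F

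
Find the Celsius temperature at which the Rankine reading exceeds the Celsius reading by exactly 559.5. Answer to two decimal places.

Let C be the Celsius reading. The Rankine reading is R = 1.8·C + 491.67.
Require R - C = 559.5: (0.8)·C + 491.67 = 559.5.
C = (559.5 - 491.67) / (0.8) = 84.79.

84.79°C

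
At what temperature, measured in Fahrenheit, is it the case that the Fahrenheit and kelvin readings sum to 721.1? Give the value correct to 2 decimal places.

299.40°F

Let F be the Fahrenheit reading. The kelvin reading is K = 5/9·F + 255.372.
Require F + K = 721.1: (14/9)·F + 255.372 = 721.1.
F = (721.1 - 255.372) / (14/9) = 299.40.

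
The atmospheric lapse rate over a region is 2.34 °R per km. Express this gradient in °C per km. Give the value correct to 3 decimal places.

Since only a temperature interval is involved, the additive offset between the scales drops out.
A change of 1°R is a change of 5/9°C, so 2.34 × 5/9 = 1.300.

1.300 °C/km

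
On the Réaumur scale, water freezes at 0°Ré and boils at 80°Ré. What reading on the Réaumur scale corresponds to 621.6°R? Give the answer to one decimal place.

57.7°Ré

First in Celsius: (621.6 - 491.67) × 5/9 = 72.1833°C.
Linearly onto the Réaumur scale: 0 + (72.1833 / 100) × (80 - 0) = 57.7°Ré.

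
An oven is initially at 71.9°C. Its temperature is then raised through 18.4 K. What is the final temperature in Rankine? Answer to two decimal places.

654.21°R

The 18.4 K change is an interval; Kelvin and Celsius degrees are the same size, so ΔC = +18.4°C.
Final Celsius temperature: 71.9000 + 18.4000 = 90.3000°C.
In Rankine: 90.3000 × 1.8 + 491.67 = 654.21°R.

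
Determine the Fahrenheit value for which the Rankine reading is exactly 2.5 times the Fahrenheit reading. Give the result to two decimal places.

Let F be the Fahrenheit reading. The Rankine reading is R = 1·F + 459.67.
Require R = 2.5·F: 1·F + 459.67 = 2.5·F.
(-1.5)·F = -459.67  ⇒  F = 306.45.

306.45°F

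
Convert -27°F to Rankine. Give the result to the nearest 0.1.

432.7°R

In Celsius: (-27 - 32) × 5/9 = -32.7778°C.
In Rankine: -32.7778 × 1.8 + 491.67 = 432.7°R.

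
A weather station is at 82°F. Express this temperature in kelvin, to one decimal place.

300.9 K

In Celsius: (82 - 32) × 5/9 = 27.7778°C.
In kelvin: 27.7778 + 273.15 = 300.9 K.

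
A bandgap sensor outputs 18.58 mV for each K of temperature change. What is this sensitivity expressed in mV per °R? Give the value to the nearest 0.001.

Since only a temperature interval is involved, the additive offset between the scales drops out.
A change of 1°R is a change of 5/9 K, so per °R the value is 18.58 × 5/9 = 10.322.

10.322 mV per °R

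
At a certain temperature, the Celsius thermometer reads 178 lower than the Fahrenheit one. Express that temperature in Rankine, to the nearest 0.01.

820.17°R

Let x be the Fahrenheit reading; then the Celsius reading is 5/9·x - 17.7778.
(5/9·x - 17.7778) - x = -178  ⇒  (-4/9)·x = -160.222  ⇒  x = 360.5000°F.
In Celsius: (360.5 - 32) × 5/9 = 182.5000°C.
In Rankine: 182.5000 × 1.8 + 491.67 = 820.17°R.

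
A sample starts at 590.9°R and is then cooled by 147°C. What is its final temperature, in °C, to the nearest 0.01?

Initial temperature in Celsius: (590.9 - 491.67) × 5/9 = 55.1278°C.
Final Celsius temperature: 55.1278 - 147.0000 = -91.8722°C.

-91.87°C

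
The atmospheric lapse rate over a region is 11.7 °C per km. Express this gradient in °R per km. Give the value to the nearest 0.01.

21.06 °R/km

The quantity depends on a temperature interval, so only the ratio of degree sizes applies; the offset between the scales is irrelevant.
A change of 1°C is a change of 1.8°R, so 11.7 × 1.8 = 21.06.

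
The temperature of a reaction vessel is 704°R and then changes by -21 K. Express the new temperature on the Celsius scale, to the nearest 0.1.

Initial temperature in Celsius: (704 - 491.67) × 5/9 = 117.9611°C.
The 21 K change is an interval; Kelvin and Celsius degrees are the same size, so ΔC = -21°C.
Final Celsius temperature: 117.9611 - 21.0000 = 96.9611°C.

97.0°C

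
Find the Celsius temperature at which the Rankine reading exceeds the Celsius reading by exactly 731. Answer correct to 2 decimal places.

299.16°C

Let C be the Celsius reading. The Rankine reading is R = 1.8·C + 491.67.
Require R - C = 731: (0.8)·C + 491.67 = 731.
C = (731 - 491.67) / (0.8) = 299.16.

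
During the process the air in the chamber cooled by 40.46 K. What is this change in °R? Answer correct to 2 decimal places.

72.83°R

An interval of 1 K corresponds to 1.8°R.
40.46 × 1.8 = 72.83.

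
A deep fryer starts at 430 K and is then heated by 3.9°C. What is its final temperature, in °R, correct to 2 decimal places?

Initial temperature in Celsius: 430 - 273.15 = 156.8500°C.
Final Celsius temperature: 156.8500 + 3.9000 = 160.7500°C.
In Rankine: 160.7500 × 1.8 + 491.67 = 781.02°R.

781.02°R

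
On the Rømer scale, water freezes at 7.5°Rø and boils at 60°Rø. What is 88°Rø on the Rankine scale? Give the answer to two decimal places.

Linear interpolation between the fixed points: C = (88 - 7.5) × 100 / (60 - 7.5) = 153.3333°C.
Then 153.3333 × 1.8 + 491.67 = 767.67°R.

767.67°R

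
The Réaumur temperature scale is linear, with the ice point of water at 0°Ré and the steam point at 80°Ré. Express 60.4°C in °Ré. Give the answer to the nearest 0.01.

Linearly onto the Réaumur scale: 0 + (60.4000 / 100) × (80 - 0) = 48.32°Ré.

48.32°Ré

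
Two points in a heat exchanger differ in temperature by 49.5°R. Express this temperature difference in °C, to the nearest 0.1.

27.5°C

For a temperature interval the offset drops out; only the factor 5/9 applies.
49.5 × 5/9 = 27.5.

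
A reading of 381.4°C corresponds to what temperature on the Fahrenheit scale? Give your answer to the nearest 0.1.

718.5°F

In Fahrenheit: 381.4000 × 1.8 + 32 = 718.5°F.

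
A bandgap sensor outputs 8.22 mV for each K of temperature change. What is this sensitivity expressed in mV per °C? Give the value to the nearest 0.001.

The quantity depends on a temperature interval, so only the ratio of degree sizes applies; the offset between the scales is irrelevant.
A change of 1°C is a change of 1 K, so per °C the value is 8.22 × 1 = 8.220.

8.220 mV per °C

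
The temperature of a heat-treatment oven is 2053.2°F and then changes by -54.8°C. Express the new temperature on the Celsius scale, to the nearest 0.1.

Initial temperature in Celsius: (2053.2 - 32) × 5/9 = 1122.8889°C.
Final Celsius temperature: 1122.8889 - 54.8000 = 1068.0889°C.

1068.1°C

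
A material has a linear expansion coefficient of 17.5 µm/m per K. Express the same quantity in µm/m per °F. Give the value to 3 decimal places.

Since only a temperature interval is involved, the additive offset between the scales drops out.
A change of 1°F is a change of 5/9 K, so per °F the value is 17.5 × 5/9 = 9.722.

9.722 µm/m per °F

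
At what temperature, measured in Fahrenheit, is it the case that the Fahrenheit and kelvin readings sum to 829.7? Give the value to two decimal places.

Let F be the Fahrenheit reading. The kelvin reading is K = 5/9·F + 255.372.
Require F + K = 829.7: (14/9)·F + 255.372 = 829.7.
F = (829.7 - 255.372) / (14/9) = 369.21.

369.21°F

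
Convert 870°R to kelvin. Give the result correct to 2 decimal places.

483.33 K

In Celsius: (870 - 491.67) × 5/9 = 210.1833°C.
In kelvin: 210.1833 + 273.15 = 483.33 K.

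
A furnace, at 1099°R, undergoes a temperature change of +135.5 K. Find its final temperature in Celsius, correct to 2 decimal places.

472.91°C

Initial temperature in Celsius: (1099 - 491.67) × 5/9 = 337.4056°C.
The 135.5 K change is an interval; Kelvin and Celsius degrees are the same size, so ΔC = +135.5°C.
Final Celsius temperature: 337.4056 + 135.5000 = 472.9056°C.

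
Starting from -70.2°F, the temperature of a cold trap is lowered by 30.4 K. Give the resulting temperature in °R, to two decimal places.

Initial temperature in Celsius: (-70.2 - 32) × 5/9 = -56.7778°C.
The 30.4 K change is an interval; Kelvin and Celsius degrees are the same size, so ΔC = -30.4°C.
Final Celsius temperature: -56.7778 - 30.4000 = -87.1778°C.
In Rankine: -87.1778 × 1.8 + 491.67 = 334.75°R.

334.75°R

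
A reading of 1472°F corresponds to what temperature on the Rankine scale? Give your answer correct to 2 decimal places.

In Celsius: (1472 - 32) × 5/9 = 800.0000°C.
In Rankine: 800.0000 × 1.8 + 491.67 = 1931.67°R.

1931.67°R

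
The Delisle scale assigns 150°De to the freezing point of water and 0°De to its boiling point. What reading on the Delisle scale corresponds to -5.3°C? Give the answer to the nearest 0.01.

157.95°De

Linearly onto the Delisle scale: 150 + (-5.3000 / 100) × (0 - 150) = 157.95°De.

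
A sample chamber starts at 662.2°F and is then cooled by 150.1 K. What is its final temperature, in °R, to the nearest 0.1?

851.7°R

Initial temperature in Celsius: (662.2 - 32) × 5/9 = 350.1111°C.
The 150.1 K change is an interval; Kelvin and Celsius degrees are the same size, so ΔC = -150.1°C.
Final Celsius temperature: 350.1111 - 150.1000 = 200.0111°C.
In Rankine: 200.0111 × 1.8 + 491.67 = 851.7°R.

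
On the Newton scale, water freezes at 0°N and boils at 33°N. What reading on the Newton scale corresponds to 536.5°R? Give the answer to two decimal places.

First in Celsius: (536.5 - 491.67) × 5/9 = 24.9056°C.
Linearly onto the Newton scale: 0 + (24.9056 / 100) × (33 - 0) = 8.22°N.

8.22°N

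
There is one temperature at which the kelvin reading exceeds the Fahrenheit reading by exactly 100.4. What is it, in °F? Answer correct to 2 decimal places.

348.69°F

Let F be the Fahrenheit reading. The kelvin reading is K = 5/9·F + 255.372.
Require K - F = 100.4: (-4/9)·F + 255.372 = 100.4.
F = (100.4 - 255.372) / (-4/9) = 348.69.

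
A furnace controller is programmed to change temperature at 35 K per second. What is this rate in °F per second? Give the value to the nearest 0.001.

The quantity depends on a temperature interval, so only the ratio of degree sizes applies; the offset between the scales is irrelevant.
A change of 1 K is a change of 1.8°F, so 35 × 1.8 = 63.000.

63.000 °F/second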